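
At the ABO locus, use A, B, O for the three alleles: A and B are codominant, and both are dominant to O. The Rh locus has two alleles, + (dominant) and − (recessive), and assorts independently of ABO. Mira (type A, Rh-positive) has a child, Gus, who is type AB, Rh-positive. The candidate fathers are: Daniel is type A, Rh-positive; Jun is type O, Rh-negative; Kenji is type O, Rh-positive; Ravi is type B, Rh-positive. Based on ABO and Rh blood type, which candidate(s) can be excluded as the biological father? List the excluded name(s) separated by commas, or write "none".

A candidate is excluded only if no genotype consistent with his phenotype could produce a type AB, Rh-positive child with a type A, Rh-positive mother.
Daniel (type A, Rh+): no genotype consistent with that phenotype can produce a type-AB Rh+ child with a type-A mother.
Jun (type O, Rh-): no genotype consistent with that phenotype can produce a type-AB Rh+ child with a type-A mother.
Kenji (type O, Rh+): no genotype consistent with that phenotype can produce a type-AB Rh+ child with a type-A mother.

Daniel, Jun, Kenji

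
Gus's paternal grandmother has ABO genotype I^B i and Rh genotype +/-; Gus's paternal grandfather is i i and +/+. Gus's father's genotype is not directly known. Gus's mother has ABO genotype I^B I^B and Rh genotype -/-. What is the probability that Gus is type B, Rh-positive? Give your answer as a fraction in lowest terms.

3/4

Gus's father's ABO genotype from I^B i × i i: 1/2 I^B i, 1/2 i i.
Crossing each possibility with the mother I^B I^B and summing P(type B): 1/2·1 + 1/2·1 = 1.
Similarly for Rh via the father's Rh distribution: P(Rh+) = 3/4.
Independent loci: 1 × 3/4 = 3/4.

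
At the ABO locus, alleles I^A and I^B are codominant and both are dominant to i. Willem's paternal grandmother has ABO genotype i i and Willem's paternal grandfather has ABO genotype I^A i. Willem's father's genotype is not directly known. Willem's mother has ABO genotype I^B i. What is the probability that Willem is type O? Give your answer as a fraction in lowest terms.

Willem's father's ABO genotype from i i × I^A i: 1/2 I^A i, 1/2 i i.
Crossing each possibility with the mother I^B i and summing P(type O): 1/2·1/4 + 1/2·1/2 = 3/8.

3/8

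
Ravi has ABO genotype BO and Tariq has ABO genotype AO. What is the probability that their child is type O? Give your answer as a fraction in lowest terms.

ABO cross BO × AO → offspring phenotypes: 1/4 O, 1/4 A, 1/4 B, 1/4 AB.
So P(type O) = 1/4.

1/4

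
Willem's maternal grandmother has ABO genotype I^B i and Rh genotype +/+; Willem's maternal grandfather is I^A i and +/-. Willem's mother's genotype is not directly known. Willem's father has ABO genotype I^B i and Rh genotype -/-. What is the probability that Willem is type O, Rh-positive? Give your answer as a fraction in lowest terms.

Willem's mother's ABO genotype from I^B i × I^A i: 1/4 I^A I^B, 1/4 I^A i, 1/4 I^B i, 1/4 i i.
Crossing each possibility with the father I^B i and summing P(type O): 1/4·0 + 1/4·1/4 + 1/4·1/4 + 1/4·1/2 = 1/4.
Similarly for Rh via the mother's Rh distribution: P(Rh+) = 3/4.
Independent loci: 1/4 × 3/4 = 3/16.

3/16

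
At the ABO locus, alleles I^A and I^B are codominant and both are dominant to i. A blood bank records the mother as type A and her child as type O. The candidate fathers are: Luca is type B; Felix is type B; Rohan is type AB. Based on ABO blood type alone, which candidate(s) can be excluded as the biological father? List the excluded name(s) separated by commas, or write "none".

A candidate is excluded only if no genotype consistent with his phenotype could produce a type O child with a type A mother.
Rohan (type AB): no genotype consistent with that phenotype can produce a type-O child with a type-A mother.

Rohan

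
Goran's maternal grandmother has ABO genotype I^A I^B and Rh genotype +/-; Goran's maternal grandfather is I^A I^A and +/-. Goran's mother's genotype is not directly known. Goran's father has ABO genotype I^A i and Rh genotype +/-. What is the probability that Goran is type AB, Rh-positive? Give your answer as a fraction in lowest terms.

3/32

Goran's mother's ABO genotype from I^A I^B × I^A I^A: 1/2 I^A I^A, 1/2 I^A I^B.
Crossing each possibility with the father I^A i and summing P(type AB): 1/2·0 + 1/2·1/4 = 1/8.
Similarly for Rh via the mother's Rh distribution: P(Rh+) = 3/4.
Independent loci: 1/8 × 3/4 = 3/32.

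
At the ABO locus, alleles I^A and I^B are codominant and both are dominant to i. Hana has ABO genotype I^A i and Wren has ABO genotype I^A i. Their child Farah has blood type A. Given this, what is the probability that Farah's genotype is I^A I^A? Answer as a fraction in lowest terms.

1/3

Cross I^A i × I^A i → 1/4 I^A I^A, 1/2 I^A i, 1/4 i i.
Type-A genotypes among offspring: I^A I^A (1/4), I^A i (1/2); total 3/4.
P(I^A I^A | type A) = (1/4) / (3/4) = 1/3.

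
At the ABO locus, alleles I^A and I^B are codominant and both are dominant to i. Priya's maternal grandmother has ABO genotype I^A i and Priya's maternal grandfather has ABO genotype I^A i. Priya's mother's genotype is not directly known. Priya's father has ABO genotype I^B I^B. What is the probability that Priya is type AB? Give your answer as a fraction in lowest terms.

Priya's mother's ABO genotype from I^A i × I^A i: 1/4 I^A I^A, 1/2 I^A i, 1/4 i i.
Crossing each possibility with the father I^B I^B and summing P(type AB): 1/4·1 + 1/2·1/2 + 1/4·0 = 1/2.

1/2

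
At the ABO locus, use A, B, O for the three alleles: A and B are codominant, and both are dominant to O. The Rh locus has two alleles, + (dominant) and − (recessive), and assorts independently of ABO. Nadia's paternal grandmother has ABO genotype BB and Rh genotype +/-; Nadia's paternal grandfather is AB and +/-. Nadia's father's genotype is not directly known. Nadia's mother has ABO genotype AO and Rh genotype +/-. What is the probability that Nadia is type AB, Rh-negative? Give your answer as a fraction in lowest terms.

Nadia's father's ABO genotype from BB × AB: 1/2 AB, 1/2 BB.
Crossing each possibility with the mother AO and summing P(type AB): 1/2·1/4 + 1/2·1/2 = 3/8.
Similarly for Rh via the father's Rh distribution: P(Rh-) = 1/4.
Independent loci: 3/8 × 1/4 = 3/32.

3/32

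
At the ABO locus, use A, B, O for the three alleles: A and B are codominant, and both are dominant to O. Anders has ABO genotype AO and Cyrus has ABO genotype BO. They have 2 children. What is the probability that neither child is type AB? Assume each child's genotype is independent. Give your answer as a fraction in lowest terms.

9/16

ABO cross AO × BO → 1/4 O, 1/4 A, 1/4 B, 1/4 AB.
So P(type AB) = 1/4 per child.
P(not type AB) = 3/4 for one child; (3/4)^2 = 9/16.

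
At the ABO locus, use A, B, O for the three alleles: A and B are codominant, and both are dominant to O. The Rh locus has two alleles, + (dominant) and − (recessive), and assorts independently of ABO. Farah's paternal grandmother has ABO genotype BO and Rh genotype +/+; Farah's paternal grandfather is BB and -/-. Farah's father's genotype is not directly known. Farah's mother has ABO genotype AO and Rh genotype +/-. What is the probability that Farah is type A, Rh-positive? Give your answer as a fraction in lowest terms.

Farah's father's ABO genotype from BO × BB: 1/2 BB, 1/2 BO.
Crossing each possibility with the mother AO and summing P(type A): 1/2·0 + 1/2·1/4 = 1/8.
Similarly for Rh via the father's Rh distribution: P(Rh+) = 3/4.
Independent loci: 1/8 × 3/4 = 3/32.

3/32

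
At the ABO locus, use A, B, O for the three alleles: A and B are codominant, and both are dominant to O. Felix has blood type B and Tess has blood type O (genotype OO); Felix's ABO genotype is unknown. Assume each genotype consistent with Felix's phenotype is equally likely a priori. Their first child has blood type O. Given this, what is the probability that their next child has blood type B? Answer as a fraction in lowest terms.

Possible genotypes: Felix ∈ {BB, BO}; Tess ∈ {OO}.
Weight each parental genotype pair by prior × P(type-O child):
  BO × OO: posterior weight 1; P(next child type B) = 1/2.
Weighted sum = 1/2.

1/2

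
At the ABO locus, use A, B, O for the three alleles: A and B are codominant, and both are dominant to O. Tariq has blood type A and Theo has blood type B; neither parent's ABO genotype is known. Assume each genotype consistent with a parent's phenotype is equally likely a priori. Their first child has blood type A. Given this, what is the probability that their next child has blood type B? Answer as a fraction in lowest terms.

Possible genotypes: Tariq ∈ {AA, AO}; Theo ∈ {BB, BO}.
Weight each parental genotype pair by prior × P(type-A child):
  AA × BO: posterior weight 2/3; P(next child type B) = 0.
  AO × BO: posterior weight 1/3; P(next child type B) = 1/4.
Weighted sum = 1/12.

1/12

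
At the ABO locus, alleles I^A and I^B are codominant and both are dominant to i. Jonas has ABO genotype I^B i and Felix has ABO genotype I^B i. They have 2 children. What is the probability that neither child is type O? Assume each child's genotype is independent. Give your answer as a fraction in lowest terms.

9/16

ABO cross I^B i × I^B i → 1/4 O, 3/4 B.
So P(type O) = 1/4 per child.
P(not type O) = 3/4 for one child; (3/4)^2 = 9/16.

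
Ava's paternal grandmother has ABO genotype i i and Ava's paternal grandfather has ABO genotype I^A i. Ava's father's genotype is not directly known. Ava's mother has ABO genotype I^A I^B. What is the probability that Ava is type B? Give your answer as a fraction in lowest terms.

Ava's father's ABO genotype from i i × I^A i: 1/2 I^A i, 1/2 i i.
Crossing each possibility with the mother I^A I^B and summing P(type B): 1/2·1/4 + 1/2·1/2 = 3/8.

3/8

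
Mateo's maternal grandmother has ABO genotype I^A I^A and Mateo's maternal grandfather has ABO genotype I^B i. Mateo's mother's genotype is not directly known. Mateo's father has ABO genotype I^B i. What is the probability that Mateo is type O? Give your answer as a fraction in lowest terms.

Mateo's mother's ABO genotype from I^A I^A × I^B i: 1/2 I^A I^B, 1/2 I^A i.
Crossing each possibility with the father I^B i and summing P(type O): 1/2·0 + 1/2·1/4 = 1/8.

1/8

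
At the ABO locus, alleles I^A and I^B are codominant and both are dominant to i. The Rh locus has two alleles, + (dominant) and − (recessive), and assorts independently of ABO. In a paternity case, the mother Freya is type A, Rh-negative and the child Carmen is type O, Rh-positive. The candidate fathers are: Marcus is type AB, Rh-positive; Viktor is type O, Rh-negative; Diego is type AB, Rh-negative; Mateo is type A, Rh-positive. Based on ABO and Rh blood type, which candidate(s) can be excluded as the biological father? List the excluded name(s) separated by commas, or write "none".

Marcus, Viktor, Diego

A candidate is excluded only if no genotype consistent with his phenotype could produce a type O, Rh-positive child with a type A, Rh-negative mother.
Marcus (type AB, Rh+): no genotype consistent with that phenotype can produce a type-O Rh+ child with a type-A mother.
Viktor (type O, Rh-): no genotype consistent with that phenotype can produce a type-O Rh+ child with a type-A mother.
Diego (type AB, Rh-): no genotype consistent with that phenotype can produce a type-O Rh+ child with a type-A mother.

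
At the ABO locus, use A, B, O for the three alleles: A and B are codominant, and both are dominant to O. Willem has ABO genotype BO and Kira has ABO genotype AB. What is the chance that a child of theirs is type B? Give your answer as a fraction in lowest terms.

1/2

ABO cross BO × AB → offspring phenotypes: 1/4 A, 1/2 B, 1/4 AB.
So P(type B) = 1/2.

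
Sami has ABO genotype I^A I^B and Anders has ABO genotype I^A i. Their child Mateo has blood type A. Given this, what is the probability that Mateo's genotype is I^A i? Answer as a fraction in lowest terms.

Cross I^A I^B × I^A i → 1/4 I^A I^A, 1/4 I^A I^B, 1/4 I^A i, 1/4 I^B i.
Type-A genotypes among offspring: I^A I^A (1/4), I^A i (1/4); total 1/2.
P(I^A i | type A) = (1/4) / (1/2) = 1/2.

1/2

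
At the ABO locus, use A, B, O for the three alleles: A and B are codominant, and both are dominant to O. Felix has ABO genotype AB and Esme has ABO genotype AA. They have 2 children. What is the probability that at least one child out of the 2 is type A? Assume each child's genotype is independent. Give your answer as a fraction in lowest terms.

3/4

ABO cross AB × AA → 1/2 A, 1/2 AB.
So P(type A) = 1/2 per child.
P(none) = (1/2)^2 = 1/4; P(at least one) = 1 − 1/4 = 3/4.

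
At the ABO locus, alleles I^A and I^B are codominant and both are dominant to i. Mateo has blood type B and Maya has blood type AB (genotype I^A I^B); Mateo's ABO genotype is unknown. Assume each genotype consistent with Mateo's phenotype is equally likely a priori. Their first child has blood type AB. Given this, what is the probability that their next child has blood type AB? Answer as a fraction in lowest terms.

5/12

Possible genotypes: Mateo ∈ {I^B I^B, I^B i}; Maya ∈ {I^A I^B}.
Weight each parental genotype pair by prior × P(type-AB child):
  I^B I^B × I^A I^B: posterior weight 2/3; P(next child type AB) = 1/2.
  I^B i × I^A I^B: posterior weight 1/3; P(next child type AB) = 1/4.
Weighted sum = 5/12.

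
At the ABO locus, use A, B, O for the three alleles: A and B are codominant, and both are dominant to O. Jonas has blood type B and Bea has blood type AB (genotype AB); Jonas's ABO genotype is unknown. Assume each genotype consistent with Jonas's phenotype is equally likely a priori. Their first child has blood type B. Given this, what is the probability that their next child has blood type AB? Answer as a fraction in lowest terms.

Possible genotypes: Jonas ∈ {BB, BO}; Bea ∈ {AB}.
Weight each parental genotype pair by prior × P(type-B child):
  BB × AB: posterior weight 1/2; P(next child type AB) = 1/2.
  BO × AB: posterior weight 1/2; P(next child type AB) = 1/4.
Weighted sum = 3/8.

3/8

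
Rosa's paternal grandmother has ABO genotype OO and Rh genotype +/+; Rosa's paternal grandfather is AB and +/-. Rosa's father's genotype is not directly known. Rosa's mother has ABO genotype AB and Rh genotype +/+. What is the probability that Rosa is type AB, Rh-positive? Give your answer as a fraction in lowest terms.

1/4

Rosa's father's ABO genotype from OO × AB: 1/2 AO, 1/2 BO.
Crossing each possibility with the mother AB and summing P(type AB): 1/2·1/4 + 1/2·1/4 = 1/4.
Similarly for Rh via the father's Rh distribution: P(Rh+) = 1.
Independent loci: 1/4 × 1 = 1/4.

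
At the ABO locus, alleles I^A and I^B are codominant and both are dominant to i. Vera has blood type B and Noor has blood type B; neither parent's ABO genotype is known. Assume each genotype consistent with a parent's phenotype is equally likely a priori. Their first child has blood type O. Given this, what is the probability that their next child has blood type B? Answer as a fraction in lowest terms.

Possible genotypes: Vera ∈ {I^B I^B, I^B i}; Noor ∈ {I^B I^B, I^B i}.
Weight each parental genotype pair by prior × P(type-O child):
  I^B i × I^B i: posterior weight 1; P(next child type B) = 3/4.
Weighted sum = 3/4.

3/4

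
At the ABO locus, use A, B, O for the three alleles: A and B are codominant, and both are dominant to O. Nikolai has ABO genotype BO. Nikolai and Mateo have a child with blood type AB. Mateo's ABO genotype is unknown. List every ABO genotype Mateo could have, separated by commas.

For each candidate genotype of Mateo, check whether crossing it with BO can produce every observed child phenotype.
  AA → possible child types {A, AB} ✓
  AB → possible child types {A, B, AB} ✓
  AO → possible child types {O, A, B, AB} ✓
  BB → possible child types {B} ✗
  BO → possible child types {O, B} ✗
  OO → possible child types {O, B} ✗

AA, AB, AO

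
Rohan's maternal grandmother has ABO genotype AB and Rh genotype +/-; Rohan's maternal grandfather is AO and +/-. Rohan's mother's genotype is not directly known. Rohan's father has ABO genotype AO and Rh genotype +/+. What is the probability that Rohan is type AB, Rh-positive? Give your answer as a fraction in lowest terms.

Rohan's mother's ABO genotype from AB × AO: 1/4 AA, 1/4 AB, 1/4 AO, 1/4 BO.
Crossing each possibility with the father AO and summing P(type AB): 1/4·0 + 1/4·1/4 + 1/4·0 + 1/4·1/4 = 1/8.
Similarly for Rh via the mother's Rh distribution: P(Rh+) = 1.
Independent loci: 1/8 × 1 = 1/8.

1/8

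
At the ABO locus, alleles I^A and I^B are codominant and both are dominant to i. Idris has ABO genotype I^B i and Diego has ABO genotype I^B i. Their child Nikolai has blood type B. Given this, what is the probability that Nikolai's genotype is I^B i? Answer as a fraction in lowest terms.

Cross I^B i × I^B i → 1/4 I^B I^B, 1/2 I^B i, 1/4 i i.
Type-B genotypes among offspring: I^B I^B (1/4), I^B i (1/2); total 3/4.
P(I^B i | type B) = (1/2) / (3/4) = 2/3.

2/3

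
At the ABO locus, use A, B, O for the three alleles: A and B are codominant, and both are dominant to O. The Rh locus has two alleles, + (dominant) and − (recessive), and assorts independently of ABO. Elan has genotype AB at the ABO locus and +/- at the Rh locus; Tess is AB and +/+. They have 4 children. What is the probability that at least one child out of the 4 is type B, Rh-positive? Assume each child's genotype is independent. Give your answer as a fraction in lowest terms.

175/256

ABO cross AB × AB → 1/4 A, 1/4 B, 1/2 AB.
Rh cross +/- × +/+ → 1 Rh+; so P(type B, Rh-positive) = 1/4 × 1 = 1/4 per child.
P(none) = (3/4)^4 = 81/256; P(at least one) = 1 − 81/256 = 175/256.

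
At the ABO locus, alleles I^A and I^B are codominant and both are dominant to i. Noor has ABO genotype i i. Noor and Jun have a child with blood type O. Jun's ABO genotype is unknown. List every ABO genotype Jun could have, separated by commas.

For each candidate genotype of Jun, check whether crossing it with i i can produce every observed child phenotype.
  I^A I^A → possible child types {A} ✗
  I^A I^B → possible child types {A, B} ✗
  I^A i → possible child types {O, A} ✓
  I^B I^B → possible child types {B} ✗
  I^B i → possible child types {O, B} ✓
  i i → possible child types {O} ✓

I^A i, I^B i, i i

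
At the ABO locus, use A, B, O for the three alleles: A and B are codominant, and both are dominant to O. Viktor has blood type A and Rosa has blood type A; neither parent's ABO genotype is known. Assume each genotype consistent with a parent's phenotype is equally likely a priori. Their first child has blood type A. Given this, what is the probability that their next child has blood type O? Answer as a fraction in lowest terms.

1/20

Possible genotypes: Viktor ∈ {AA, AO}; Rosa ∈ {AA, AO}.
Weight each parental genotype pair by prior × P(type-A child):
  AA × AA: posterior weight 4/15; P(next child type O) = 0.
  AA × AO: posterior weight 4/15; P(next child type O) = 0.
  AO × AA: posterior weight 4/15; P(next child type O) = 0.
  AO × AO: posterior weight 1/5; P(next child type O) = 1/4.
Weighted sum = 1/20.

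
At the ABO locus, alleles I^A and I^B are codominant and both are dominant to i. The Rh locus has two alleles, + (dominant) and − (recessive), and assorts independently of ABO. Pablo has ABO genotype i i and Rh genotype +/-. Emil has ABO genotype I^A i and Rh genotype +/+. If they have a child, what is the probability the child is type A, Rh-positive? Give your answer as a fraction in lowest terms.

1/2

ABO cross i i × I^A i → offspring phenotypes: 1/2 O, 1/2 A.
Rh cross +/- × +/+ → 1 Rh+.
Independent loci: P(type A, Rh-positive) = 1/2 × 1 = 1/2.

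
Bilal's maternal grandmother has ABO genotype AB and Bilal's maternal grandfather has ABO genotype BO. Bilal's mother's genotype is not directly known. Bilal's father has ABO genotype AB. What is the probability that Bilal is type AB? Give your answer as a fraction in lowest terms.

Bilal's mother's ABO genotype from AB × BO: 1/4 AB, 1/4 AO, 1/4 BB, 1/4 BO.
Crossing each possibility with the father AB and summing P(type AB): 1/4·1/2 + 1/4·1/4 + 1/4·1/2 + 1/4·1/4 = 3/8.

3/8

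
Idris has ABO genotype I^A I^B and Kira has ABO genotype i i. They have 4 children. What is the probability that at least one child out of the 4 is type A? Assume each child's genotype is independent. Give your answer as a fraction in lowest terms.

15/16

ABO cross I^A I^B × i i → 1/2 A, 1/2 B.
So P(type A) = 1/2 per child.
P(none) = (1/2)^4 = 1/16; P(at least one) = 1 − 1/16 = 15/16.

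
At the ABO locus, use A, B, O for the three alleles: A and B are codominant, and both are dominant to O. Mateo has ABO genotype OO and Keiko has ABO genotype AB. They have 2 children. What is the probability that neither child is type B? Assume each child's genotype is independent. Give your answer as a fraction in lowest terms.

ABO cross OO × AB → 1/2 A, 1/2 B.
So P(type B) = 1/2 per child.
P(not type B) = 1/2 for one child; (1/2)^2 = 1/4.

1/4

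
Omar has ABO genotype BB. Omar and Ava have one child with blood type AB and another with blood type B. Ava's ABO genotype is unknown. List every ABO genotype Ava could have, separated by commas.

AB, AO

For each candidate genotype of Ava, check whether crossing it with BB can produce every observed child phenotype.
  AA → possible child types {AB} ✗
  AB → possible child types {B, AB} ✓
  AO → possible child types {B, AB} ✓
  BB → possible child types {B} ✗
  BO → possible child types {B} ✗
  OO → possible child types {B} ✗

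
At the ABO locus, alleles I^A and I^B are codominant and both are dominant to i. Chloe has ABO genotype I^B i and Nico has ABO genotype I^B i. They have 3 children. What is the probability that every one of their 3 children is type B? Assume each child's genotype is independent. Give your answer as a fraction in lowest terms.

27/64

ABO cross I^B i × I^B i → 1/4 O, 3/4 B.
So P(type B) = 3/4 per child.
All 3 independent: (3/4)^3 = 27/64.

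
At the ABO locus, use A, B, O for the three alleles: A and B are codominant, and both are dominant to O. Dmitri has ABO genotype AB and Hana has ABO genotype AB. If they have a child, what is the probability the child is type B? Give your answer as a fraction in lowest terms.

ABO cross AB × AB → offspring phenotypes: 1/4 A, 1/4 B, 1/2 AB.
So P(type B) = 1/4.

1/4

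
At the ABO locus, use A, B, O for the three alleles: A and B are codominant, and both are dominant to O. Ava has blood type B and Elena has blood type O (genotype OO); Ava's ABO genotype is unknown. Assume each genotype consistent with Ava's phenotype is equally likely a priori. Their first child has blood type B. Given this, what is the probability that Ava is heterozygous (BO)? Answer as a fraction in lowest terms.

Possible genotypes: Ava ∈ {BB, BO}; Elena ∈ {OO}.
Weight each parental genotype pair by prior × P(type-B child):
  BB × OO: posterior weight 2/3.
  BO × OO: posterior weight 1/3.
Sum the posterior weight over pairs where Ava is BO: 1/3.

1/3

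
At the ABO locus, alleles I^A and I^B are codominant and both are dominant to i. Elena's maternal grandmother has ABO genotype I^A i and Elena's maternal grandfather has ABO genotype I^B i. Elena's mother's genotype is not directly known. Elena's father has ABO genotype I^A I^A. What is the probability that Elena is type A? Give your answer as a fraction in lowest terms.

3/4

Elena's mother's ABO genotype from I^A i × I^B i: 1/4 I^A I^B, 1/4 I^A i, 1/4 I^B i, 1/4 i i.
Crossing each possibility with the father I^A I^A and summing P(type A): 1/4·1/2 + 1/4·1 + 1/4·1/2 + 1/4·1 = 3/4.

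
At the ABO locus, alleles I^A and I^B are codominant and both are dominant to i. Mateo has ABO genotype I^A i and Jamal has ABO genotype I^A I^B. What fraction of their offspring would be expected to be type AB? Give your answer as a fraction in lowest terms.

1/4

ABO cross I^A i × I^A I^B → offspring phenotypes: 1/2 A, 1/4 B, 1/4 AB.
So P(type AB) = 1/4.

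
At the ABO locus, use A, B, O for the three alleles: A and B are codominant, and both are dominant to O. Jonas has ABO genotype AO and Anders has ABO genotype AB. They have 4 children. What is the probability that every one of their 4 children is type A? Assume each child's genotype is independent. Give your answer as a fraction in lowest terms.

ABO cross AO × AB → 1/2 A, 1/4 B, 1/4 AB.
So P(type A) = 1/2 per child.
All 4 independent: (1/2)^4 = 1/16.

1/16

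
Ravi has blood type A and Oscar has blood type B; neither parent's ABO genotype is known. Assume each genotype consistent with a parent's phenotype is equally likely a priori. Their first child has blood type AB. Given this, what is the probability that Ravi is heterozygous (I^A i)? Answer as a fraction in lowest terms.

Possible genotypes: Ravi ∈ {I^A I^A, I^A i}; Oscar ∈ {I^B I^B, I^B i}.
Weight each parental genotype pair by prior × P(type-AB child):
  I^A I^A × I^B I^B: posterior weight 4/9.
  I^A I^A × I^B i: posterior weight 2/9.
  I^A i × I^B I^B: posterior weight 2/9.
  I^A i × I^B i: posterior weight 1/9.
Sum the posterior weight over pairs where Ravi is I^A i: 1/3.

1/3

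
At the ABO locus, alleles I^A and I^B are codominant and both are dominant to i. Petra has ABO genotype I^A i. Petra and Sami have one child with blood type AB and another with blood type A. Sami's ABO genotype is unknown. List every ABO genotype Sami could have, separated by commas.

For each candidate genotype of Sami, check whether crossing it with I^A i can produce every observed child phenotype.
  I^A I^A → possible child types {A} ✗
  I^A I^B → possible child types {A, B, AB} ✓
  I^A i → possible child types {O, A} ✗
  I^B I^B → possible child types {B, AB} ✗
  I^B i → possible child types {O, A, B, AB} ✓
  i i → possible child types {O, A} ✗

I^A I^B, I^B i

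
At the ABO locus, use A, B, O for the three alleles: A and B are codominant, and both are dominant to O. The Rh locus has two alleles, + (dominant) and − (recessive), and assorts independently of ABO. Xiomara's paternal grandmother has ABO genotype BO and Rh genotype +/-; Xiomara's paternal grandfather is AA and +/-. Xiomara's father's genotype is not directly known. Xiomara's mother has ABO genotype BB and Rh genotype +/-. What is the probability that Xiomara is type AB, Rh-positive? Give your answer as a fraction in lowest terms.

Xiomara's father's ABO genotype from BO × AA: 1/2 AB, 1/2 AO.
Crossing each possibility with the mother BB and summing P(type AB): 1/2·1/2 + 1/2·1/2 = 1/2.
Similarly for Rh via the father's Rh distribution: P(Rh+) = 3/4.
Independent loci: 1/2 × 3/4 = 3/8.

3/8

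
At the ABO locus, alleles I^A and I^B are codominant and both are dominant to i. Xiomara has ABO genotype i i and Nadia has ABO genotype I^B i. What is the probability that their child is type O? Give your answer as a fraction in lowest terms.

1/2

ABO cross i i × I^B i → offspring phenotypes: 1/2 O, 1/2 B.
So P(type O) = 1/2.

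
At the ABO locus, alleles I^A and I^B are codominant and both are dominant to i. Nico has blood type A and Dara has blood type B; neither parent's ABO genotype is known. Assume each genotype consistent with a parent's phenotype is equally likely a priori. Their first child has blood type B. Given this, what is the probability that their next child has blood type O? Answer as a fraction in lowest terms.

1/12

Possible genotypes: Nico ∈ {I^A I^A, I^A i}; Dara ∈ {I^B I^B, I^B i}.
Weight each parental genotype pair by prior × P(type-B child):
  I^A i × I^B I^B: posterior weight 2/3; P(next child type O) = 0.
  I^A i × I^B i: posterior weight 1/3; P(next child type O) = 1/4.
Weighted sum = 1/12.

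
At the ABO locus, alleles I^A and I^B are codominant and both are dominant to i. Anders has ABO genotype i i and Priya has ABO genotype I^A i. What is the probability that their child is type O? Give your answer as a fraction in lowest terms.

1/2

ABO cross i i × I^A i → offspring phenotypes: 1/2 O, 1/2 A.
So P(type O) = 1/2.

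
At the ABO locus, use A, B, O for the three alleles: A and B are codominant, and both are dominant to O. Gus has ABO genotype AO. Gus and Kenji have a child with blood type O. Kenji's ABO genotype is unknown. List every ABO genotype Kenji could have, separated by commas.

AO, BO, OO

For each candidate genotype of Kenji, check whether crossing it with AO can produce every observed child phenotype.
  AA → possible child types {A} ✗
  AB → possible child types {A, B, AB} ✗
  AO → possible child types {O, A} ✓
  BB → possible child types {B, AB} ✗
  BO → possible child types {O, A, B, AB} ✓
  OO → possible child types {O, A} ✓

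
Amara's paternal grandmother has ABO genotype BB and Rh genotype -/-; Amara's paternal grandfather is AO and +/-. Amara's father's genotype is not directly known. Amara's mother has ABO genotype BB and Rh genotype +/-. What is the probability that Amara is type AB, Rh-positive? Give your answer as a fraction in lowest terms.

5/32

Amara's father's ABO genotype from BB × AO: 1/2 AB, 1/2 BO.
Crossing each possibility with the mother BB and summing P(type AB): 1/2·1/2 + 1/2·0 = 1/4.
Similarly for Rh via the father's Rh distribution: P(Rh+) = 5/8.
Independent loci: 1/4 × 5/8 = 5/32.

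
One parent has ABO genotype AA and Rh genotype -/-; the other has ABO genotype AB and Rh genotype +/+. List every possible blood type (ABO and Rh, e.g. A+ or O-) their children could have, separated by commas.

A+, AB+

Gametes from AA × AB give offspring ABO genotypes AA, AB, i.e. phenotypes A, AB.
Rh cross -/- × +/+ → phenotypes Rh+.
Combining independently: A+, AB+.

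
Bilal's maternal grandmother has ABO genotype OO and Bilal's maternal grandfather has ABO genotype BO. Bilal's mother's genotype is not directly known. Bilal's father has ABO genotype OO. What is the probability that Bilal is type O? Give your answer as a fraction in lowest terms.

3/4

Bilal's mother's ABO genotype from OO × BO: 1/2 BO, 1/2 OO.
Crossing each possibility with the father OO and summing P(type O): 1/2·1/2 + 1/2·1 = 3/4.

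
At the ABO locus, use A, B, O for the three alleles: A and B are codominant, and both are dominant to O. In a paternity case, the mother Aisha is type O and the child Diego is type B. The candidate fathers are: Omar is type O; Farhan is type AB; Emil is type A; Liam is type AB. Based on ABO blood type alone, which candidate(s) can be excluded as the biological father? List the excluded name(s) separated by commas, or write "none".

Omar, Emil

A candidate is excluded only if no genotype consistent with his phenotype could produce a type B child with a type O mother.
Omar (type O): no genotype consistent with that phenotype can produce a type-B child with a type-O mother.
Emil (type A): no genotype consistent with that phenotype can produce a type-B child with a type-O mother.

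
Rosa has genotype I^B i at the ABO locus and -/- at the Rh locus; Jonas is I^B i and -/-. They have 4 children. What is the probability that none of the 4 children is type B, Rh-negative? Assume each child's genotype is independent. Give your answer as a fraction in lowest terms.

1/256

ABO cross I^B i × I^B i → 1/4 O, 3/4 B.
Rh cross -/- × -/- → 1 Rh-; so P(type B, Rh-negative) = 3/4 × 1 = 3/4 per child.
P(not type B, Rh-negative) = 1/4 for one child; (1/4)^4 = 1/256.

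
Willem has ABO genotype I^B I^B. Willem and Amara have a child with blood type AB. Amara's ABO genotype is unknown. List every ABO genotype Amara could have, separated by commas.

For each candidate genotype of Amara, check whether crossing it with I^B I^B can produce every observed child phenotype.
  I^A I^A → possible child types {AB} ✓
  I^A I^B → possible child types {B, AB} ✓
  I^A i → possible child types {B, AB} ✓
  I^B I^B → possible child types {B} ✗
  I^B i → possible child types {B} ✗
  i i → possible child types {B} ✗

I^A I^A, I^A I^B, I^A i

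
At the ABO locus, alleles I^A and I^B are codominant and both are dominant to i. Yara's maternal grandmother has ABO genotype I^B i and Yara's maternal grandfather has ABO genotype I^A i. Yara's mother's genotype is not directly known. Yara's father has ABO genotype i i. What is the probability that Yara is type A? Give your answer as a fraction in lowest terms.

Yara's mother's ABO genotype from I^B i × I^A i: 1/4 I^A I^B, 1/4 I^A i, 1/4 I^B i, 1/4 i i.
Crossing each possibility with the father i i and summing P(type A): 1/4·1/2 + 1/4·1/2 + 1/4·0 + 1/4·0 = 1/4.

1/4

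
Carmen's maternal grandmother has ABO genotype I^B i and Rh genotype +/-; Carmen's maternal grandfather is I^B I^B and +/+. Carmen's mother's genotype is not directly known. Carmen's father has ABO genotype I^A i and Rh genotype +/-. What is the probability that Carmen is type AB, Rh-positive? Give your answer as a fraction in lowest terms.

Carmen's mother's ABO genotype from I^B i × I^B I^B: 1/2 I^B I^B, 1/2 I^B i.
Crossing each possibility with the father I^A i and summing P(type AB): 1/2·1/2 + 1/2·1/4 = 3/8.
Similarly for Rh via the mother's Rh distribution: P(Rh+) = 7/8.
Independent loci: 3/8 × 7/8 = 21/64.

21/64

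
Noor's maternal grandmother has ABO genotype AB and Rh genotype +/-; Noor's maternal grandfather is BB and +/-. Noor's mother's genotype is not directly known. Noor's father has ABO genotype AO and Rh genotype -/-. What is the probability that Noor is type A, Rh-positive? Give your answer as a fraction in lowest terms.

Noor's mother's ABO genotype from AB × BB: 1/2 AB, 1/2 BB.
Crossing each possibility with the father AO and summing P(type A): 1/2·1/2 + 1/2·0 = 1/4.
Similarly for Rh via the mother's Rh distribution: P(Rh+) = 1/2.
Independent loci: 1/4 × 1/2 = 1/8.

1/8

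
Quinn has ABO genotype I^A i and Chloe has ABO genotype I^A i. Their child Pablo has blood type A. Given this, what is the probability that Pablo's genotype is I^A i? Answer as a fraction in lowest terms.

Cross I^A i × I^A i → 1/4 I^A I^A, 1/2 I^A i, 1/4 i i.
Type-A genotypes among offspring: I^A I^A (1/4), I^A i (1/2); total 3/4.
P(I^A i | type A) = (1/2) / (3/4) = 2/3.

2/3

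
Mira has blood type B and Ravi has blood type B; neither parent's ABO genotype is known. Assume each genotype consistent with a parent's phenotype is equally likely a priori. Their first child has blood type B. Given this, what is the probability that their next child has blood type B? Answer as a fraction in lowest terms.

Possible genotypes: Mira ∈ {I^B I^B, I^B i}; Ravi ∈ {I^B I^B, I^B i}.
Weight each parental genotype pair by prior × P(type-B child):
  I^B I^B × I^B I^B: posterior weight 4/15; P(next child type B) = 1.
  I^B I^B × I^B i: posterior weight 4/15; P(next child type B) = 1.
  I^B i × I^B I^B: posterior weight 4/15; P(next child type B) = 1.
  I^B i × I^B i: posterior weight 1/5; P(next child type B) = 3/4.
Weighted sum = 19/20.

19/20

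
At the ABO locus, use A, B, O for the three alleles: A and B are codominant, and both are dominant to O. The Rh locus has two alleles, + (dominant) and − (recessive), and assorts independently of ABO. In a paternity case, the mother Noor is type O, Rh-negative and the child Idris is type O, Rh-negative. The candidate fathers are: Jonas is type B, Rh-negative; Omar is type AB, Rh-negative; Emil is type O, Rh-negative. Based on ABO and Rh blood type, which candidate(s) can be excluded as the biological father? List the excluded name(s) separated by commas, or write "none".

Omar

A candidate is excluded only if no genotype consistent with his phenotype could produce a type O, Rh-negative child with a type O, Rh-negative mother.
Omar (type AB, Rh-): no genotype consistent with that phenotype can produce a type-O Rh- child with a type-O mother.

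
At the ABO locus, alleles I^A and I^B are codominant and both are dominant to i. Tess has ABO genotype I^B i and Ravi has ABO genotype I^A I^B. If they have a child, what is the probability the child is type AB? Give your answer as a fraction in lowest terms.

1/4

ABO cross I^B i × I^A I^B → offspring phenotypes: 1/4 A, 1/2 B, 1/4 AB.
So P(type AB) = 1/4.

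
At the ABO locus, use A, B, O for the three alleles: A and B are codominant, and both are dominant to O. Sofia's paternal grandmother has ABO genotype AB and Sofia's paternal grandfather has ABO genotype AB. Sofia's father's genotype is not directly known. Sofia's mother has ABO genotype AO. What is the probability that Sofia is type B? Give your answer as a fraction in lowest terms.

Sofia's father's ABO genotype from AB × AB: 1/4 AA, 1/2 AB, 1/4 BB.
Crossing each possibility with the mother AO and summing P(type B): 1/4·0 + 1/2·1/4 + 1/4·1/2 = 1/4.

1/4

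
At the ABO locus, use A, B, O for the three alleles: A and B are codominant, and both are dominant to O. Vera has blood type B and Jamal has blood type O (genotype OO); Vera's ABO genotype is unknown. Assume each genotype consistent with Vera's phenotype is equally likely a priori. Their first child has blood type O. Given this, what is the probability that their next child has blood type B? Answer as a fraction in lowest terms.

1/2

Possible genotypes: Vera ∈ {BB, BO}; Jamal ∈ {OO}.
Weight each parental genotype pair by prior × P(type-O child):
  BO × OO: posterior weight 1; P(next child type B) = 1/2.
Weighted sum = 1/2.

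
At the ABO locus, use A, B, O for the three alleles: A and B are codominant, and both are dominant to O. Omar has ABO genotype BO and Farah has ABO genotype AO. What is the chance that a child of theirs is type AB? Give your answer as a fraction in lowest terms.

ABO cross BO × AO → offspring phenotypes: 1/4 O, 1/4 A, 1/4 B, 1/4 AB.
So P(type AB) = 1/4.

1/4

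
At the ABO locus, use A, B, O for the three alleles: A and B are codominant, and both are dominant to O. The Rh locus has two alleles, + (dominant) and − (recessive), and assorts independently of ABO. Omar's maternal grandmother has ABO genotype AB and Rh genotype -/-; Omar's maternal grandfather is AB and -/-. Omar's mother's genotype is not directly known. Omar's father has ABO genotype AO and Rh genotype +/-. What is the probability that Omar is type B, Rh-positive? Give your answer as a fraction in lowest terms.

1/8

Omar's mother's ABO genotype from AB × AB: 1/4 AA, 1/2 AB, 1/4 BB.
Crossing each possibility with the father AO and summing P(type B): 1/4·0 + 1/2·1/4 + 1/4·1/2 = 1/4.
Similarly for Rh via the mother's Rh distribution: P(Rh+) = 1/2.
Independent loci: 1/4 × 1/2 = 1/8.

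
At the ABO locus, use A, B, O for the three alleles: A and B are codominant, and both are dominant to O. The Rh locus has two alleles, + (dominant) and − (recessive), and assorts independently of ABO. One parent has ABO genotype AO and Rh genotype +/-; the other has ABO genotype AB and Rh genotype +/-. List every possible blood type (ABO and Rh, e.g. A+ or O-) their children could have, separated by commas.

A+, A-, B+, B-, AB+, AB-

Gametes from AO × AB give offspring ABO genotypes AA, AB, AO, BO, i.e. phenotypes A, B, AB.
Rh cross +/- × +/- → phenotypes Rh+, Rh-.
Combining independently: A+, A-, B+, B-, AB+, AB-.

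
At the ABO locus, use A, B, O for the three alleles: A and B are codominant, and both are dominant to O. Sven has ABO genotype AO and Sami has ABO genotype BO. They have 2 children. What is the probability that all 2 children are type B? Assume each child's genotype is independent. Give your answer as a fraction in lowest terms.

1/16

ABO cross AO × BO → 1/4 O, 1/4 A, 1/4 B, 1/4 AB.
So P(type B) = 1/4 per child.
All 2 independent: (1/4)^2 = 1/16.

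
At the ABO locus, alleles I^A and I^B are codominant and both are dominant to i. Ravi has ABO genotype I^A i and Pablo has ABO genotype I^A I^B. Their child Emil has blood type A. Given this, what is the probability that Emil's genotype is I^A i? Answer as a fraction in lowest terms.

Cross I^A i × I^A I^B → 1/4 I^A I^A, 1/4 I^A I^B, 1/4 I^A i, 1/4 I^B i.
Type-A genotypes among offspring: I^A I^A (1/4), I^A i (1/4); total 1/2.
P(I^A i | type A) = (1/4) / (1/2) = 1/2.

1/2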